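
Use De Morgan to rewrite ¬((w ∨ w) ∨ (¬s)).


De Morgan: the negation of a disjunction is the conjunction of the negations.
Distribute ¬ across ∨, flipping it to ∧, and negate each literal.

((¬w) ∧ (¬w)) ∧ s


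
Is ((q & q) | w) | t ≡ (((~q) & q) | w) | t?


Compare truth tables:
q | t | w | φ | ψ
-----------------
False | False | False | False | False
True | False | False | True | False
False | True | False | True | True
True | True | False | True | True
False | False | True | True | True
True | False | True | True | True
False | True | True | True | True
True | True | True | True | True
They differ at row 2 (q=True, t=False, w=False): φ=True but ψ=False.

No, they are not logically equivalent.


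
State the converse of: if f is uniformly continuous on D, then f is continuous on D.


The converse of (P → Q) is (Q → P). It is not in general equivalent to the original.
Here P = 'f is uniformly continuous on D' and Q = 'f is continuous on D'.

If f is continuous on D, then f is uniformly continuous on D.


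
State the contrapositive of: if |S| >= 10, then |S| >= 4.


The contrapositive of (P → Q) is (¬Q → ¬P); it is logically equivalent to the original.
Here P = '|S| >= 10' and Q = '|S| >= 4'.

If not (|S| >= 4), then not (|S| >= 10).


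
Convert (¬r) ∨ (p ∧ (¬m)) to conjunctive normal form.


Step 1: Distribute ∨ over ∧: (¬r) ∨ (p ∧ (¬m)) = ((¬r) ∨ p) ∧ ((¬r) ∨ (¬m)).

((¬r) ∨ p) ∧ ((¬r) ∨ (¬m))


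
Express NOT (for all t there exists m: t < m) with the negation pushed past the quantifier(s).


Negation flips each quantifier (∀↔∃) and negates the inner predicate.
¬(for all t there exists m: φ) = there exists t for all m: ¬φ.

there exists t for all m: NOT(t < m)


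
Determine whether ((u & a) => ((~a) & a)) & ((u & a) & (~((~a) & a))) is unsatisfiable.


Truth table over {a, u}:
a | u | φ
---------
False | False | False
True | False | False
False | True | False
True | True | False
Every row is false.

Yes, it is a contradiction.


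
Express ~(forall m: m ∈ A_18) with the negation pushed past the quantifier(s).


¬(forall x: φ) = exists x: ¬φ, and ¬(exists x: φ) = forall x: ¬φ.
Apply to the universal statement.

exists m: ~(m ∈ A_18)


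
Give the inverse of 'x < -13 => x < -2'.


The inverse of (P → Q) is (¬P → ¬Q). It is equivalent to the converse, not to the original.
Here P = 'x < -13' and Q = 'x < -2'.

If not (x < -13), then not (x < -2).


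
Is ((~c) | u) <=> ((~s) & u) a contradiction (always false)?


Truth table over {c, s, u}:
c | s | u | φ
-------------
False | False | False | False
True | False | False | True
False | True | False | False
True | True | False | True
False | False | True | True
True | False | True | True
False | True | True | False
True | True | True | False
Satisfying assignment at row 2: c=True, s=False, u=False gives True.

No, it is not a contradiction.


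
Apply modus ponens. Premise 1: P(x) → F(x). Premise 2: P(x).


Modus ponens: from (P → Q) and P, infer Q.
P = 'P(x)' is asserted, and P → Q holds, so Q follows.

F(x).


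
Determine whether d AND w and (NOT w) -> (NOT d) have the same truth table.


Compare truth tables:
d | w | φ | ψ
-------------
F | F | F | T
T | F | F | F
F | T | F | T
T | T | T | T
They differ at row 1 (d=F, w=F): φ=F but ψ=T.

No, they are not logically equivalent.


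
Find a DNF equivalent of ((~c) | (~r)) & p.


Step 1: Distribute ∧ over ∨: ((¬c) ∨ (¬r)) ∧ p = ((¬c) ∧ p) ∨ ((¬r) ∧ p).

((~c) & p) | ((~r) & p)


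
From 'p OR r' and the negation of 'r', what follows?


Disjunctive syllogism: from (P ∨ Q) and ¬P, infer Q.
One disjunct, 'r', is ruled out; the other must hold.

p


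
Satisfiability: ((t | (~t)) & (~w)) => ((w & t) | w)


Search for a satisfying assignment over {t, w}.
Try t=False, w=True: the formula evaluates to True.
A satisfying assignment exists.

Satisfiable.


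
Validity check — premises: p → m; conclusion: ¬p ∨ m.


This matches the form of material implication: the conclusion follows in every model of the premises.

Valid.


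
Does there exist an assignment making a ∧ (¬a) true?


Check all 2 assignments over {a}:
a | φ
-----
F | F
T | F
No assignment makes the formula true.

Unsatisfiable.


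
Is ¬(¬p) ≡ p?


Compare truth tables:
p | φ | ψ
---------
F | F | F
T | T | T
The columns φ and ψ agree on every row.

Yes, they are logically equivalent.


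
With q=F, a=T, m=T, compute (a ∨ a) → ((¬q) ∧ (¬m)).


Substitute q=F, a=T, m=T:
a ∨ a = T ∨ T = T
¬q = T
¬m = F
(¬q) ∧ (¬m) = T ∧ F = F
(a ∨ a) → ((¬q) ∧ (¬m)) = T → F = F

F


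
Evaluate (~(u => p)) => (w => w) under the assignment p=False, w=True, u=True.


Substitute p=False, w=True, u=True:
u => p = True => False = False
~(u => p) = True
w => w = True => True = True
(~(u => p)) => (w => w) = True => True = True

True


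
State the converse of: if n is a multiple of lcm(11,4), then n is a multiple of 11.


The converse of (P → Q) is (Q → P). It is not in general equivalent to the original.
Here P = 'n is a multiple of lcm(11,4)' and Q = 'n is a multiple of 11'.

If n is a multiple of 11, then n is a multiple of lcm(11,4).


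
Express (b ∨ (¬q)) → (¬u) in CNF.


Step 1: Rewrite as ¬(b ∨ (¬q)) ∨ (¬u) = (¬b ∧ ¬(¬q)) ∨ (¬u).
Step 2: Distribute ∨ over ∧.
Step 3: Eliminate any double negations (¬¬X = X).

((¬b) ∨ (¬u)) ∧ (q ∨ (¬u))


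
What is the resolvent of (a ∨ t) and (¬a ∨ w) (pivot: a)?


The clauses contain complementary literals a and ¬a.
Resolution eliminates this pair and disjoins the remaining literals (merging duplicates).

(t ∨ w)


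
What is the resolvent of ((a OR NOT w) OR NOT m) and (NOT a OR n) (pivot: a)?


The clauses contain complementary literals a and NOTa.
Resolution eliminates this pair and disjoins the remaining literals (merging duplicates).

((NOT w OR NOT m) OR n)


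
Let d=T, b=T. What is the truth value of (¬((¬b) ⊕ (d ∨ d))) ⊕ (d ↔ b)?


Substitute d=T, b=T:
¬b = F
d ∨ d = T ∨ T = T
(¬b) ⊕ (d ∨ d) = F ⊕ T = T
¬((¬b) ⊕ (d ∨ d)) = F
d ↔ b = T ↔ T = T
(¬((¬b) ⊕ (d ∨ d))) ⊕ (d ↔ b) = F ⊕ T = T

T


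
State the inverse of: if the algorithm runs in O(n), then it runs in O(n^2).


The inverse of (P → Q) is (¬P → ¬Q). It is equivalent to the converse, not to the original.
Here P = 'the algorithm runs in O(n)' and Q = 'it runs in O(n^2)'.

If not (the algorithm runs in O(n)), then not (it runs in O(n^2)).


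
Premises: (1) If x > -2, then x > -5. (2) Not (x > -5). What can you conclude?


Modus tollens: from (P → Q) and ¬Q, infer ¬P.
Q = 'x > -5' is denied; since P → Q, P must also fail.

Not (x > -2).


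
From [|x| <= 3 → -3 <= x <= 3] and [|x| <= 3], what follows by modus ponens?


Modus ponens: from (P → Q) and P, infer Q.
P = '|x| <= 3' is asserted, and P → Q holds, so Q follows.

-3 <= x <= 3.


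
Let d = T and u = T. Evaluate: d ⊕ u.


Exclusive or is true when exactly one operand is true.
Substitute: d=T, u=T.
T ⊕ T evaluates to F.

F


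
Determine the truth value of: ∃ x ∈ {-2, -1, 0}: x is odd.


Evaluate the predicate on each element: -2:F, -1:T, 0:F.
Witness x = -1 satisfies the predicate.

T


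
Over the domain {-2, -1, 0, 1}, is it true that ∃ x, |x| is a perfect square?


Evaluate the predicate on each element: -2:F, -1:T, 0:T, 1:T.
Witness x = -1 satisfies the predicate.

T


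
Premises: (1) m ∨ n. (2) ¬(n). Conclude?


Disjunctive syllogism: from (P ∨ Q) and ¬P, infer Q.
One disjunct, 'n', is ruled out; the other must hold.

m


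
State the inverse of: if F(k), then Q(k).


The inverse of (P → Q) is (¬P → ¬Q). It is equivalent to the converse, not to the original.
Here P = 'F(k)' and Q = 'Q(k)'.

If not (F(k)), then not (Q(k)).


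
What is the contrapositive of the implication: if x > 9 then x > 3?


The contrapositive of (P → Q) is (¬Q → ¬P); it is logically equivalent to the original.
Here P = 'x > 9' and Q = 'x > 3'.

If not (x > 3), then not (x > 9).


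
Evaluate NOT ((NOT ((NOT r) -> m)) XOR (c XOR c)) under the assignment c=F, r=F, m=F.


Substitute c=F, r=F, m=F:
NOT r = T
(NOT r) -> m = T -> F = F
NOT ((NOT r) -> m) = T
c XOR c = F XOR F = F
(NOT ((NOT r) -> m)) XOR (c XOR c) = T XOR F = T
NOT ((NOT ((NOT r) -> m)) XOR (c XOR c)) = F

F


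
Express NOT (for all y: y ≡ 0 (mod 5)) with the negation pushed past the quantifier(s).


¬(for all x: φ) = there exists x: ¬φ, and ¬(there exists x: φ) = for all x: ¬φ.
Apply to the universal statement.

there exists y: NOT(y ≡ 0 (mod 5))


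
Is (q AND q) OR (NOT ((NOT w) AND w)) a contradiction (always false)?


Truth table over {q, w}:
q | w | φ
---------
F | F | T
T | F | T
F | T | T
T | T | T
Satisfying assignment at row 1: q=F, w=F gives T.

No, it is not a contradiction.


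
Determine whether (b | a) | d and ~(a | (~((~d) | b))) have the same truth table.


Compare truth tables:
a | b | d | φ | ψ
-----------------
False | False | False | False | True
True | False | False | True | False
False | True | False | True | True
True | True | False | True | False
False | False | True | True | False
True | False | True | True | False
False | True | True | True | True
True | True | True | True | False
They differ at row 1 (a=False, b=False, d=False): φ=False but ψ=True.

No, they are not logically equivalent.


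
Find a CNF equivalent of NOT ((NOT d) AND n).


Step 1: Apply De Morgan: ¬((¬d) ∧ n) = ¬(¬d) ∨ ¬n.
Step 2: Eliminate any double negations (¬¬X = X).

d OR (NOT n)


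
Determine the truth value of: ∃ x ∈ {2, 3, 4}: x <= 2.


Evaluate the predicate on each element: 2:T, 3:F, 4:F.
Witness x = 2 satisfies the predicate.

T


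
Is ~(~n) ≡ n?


Compare truth tables:
n | φ | ψ
---------
False | False | False
True | True | True
The columns φ and ψ agree on every row.

Yes, they are logically equivalent.


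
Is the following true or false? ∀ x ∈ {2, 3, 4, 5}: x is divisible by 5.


Evaluate the predicate on each element: 2:F, 3:F, 4:F, 5:T.
Counterexample x = 2 fails the predicate.

F


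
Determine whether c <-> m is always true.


Build the truth table over {c, m}:
c | m | φ
---------
F | F | T
T | F | F
F | T | F
T | T | T
Counterexample at row 2: with c=T, m=F, the formula is F.

No, it is not a tautology.


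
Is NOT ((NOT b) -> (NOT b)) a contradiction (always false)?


Truth table over {b}:
b | φ
-----
F | F
T | F
Every row is false.

Yes, it is a contradiction.


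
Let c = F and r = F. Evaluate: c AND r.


Conjunction is true only when both operands are true.
Substitute: c=F, r=F.
F AND F evaluates to F.

F


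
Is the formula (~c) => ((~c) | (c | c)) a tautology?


Build the truth table over {c}:
c | φ
-----
False | True
True | True
Every row evaluates to true.

Yes, it is a tautology.


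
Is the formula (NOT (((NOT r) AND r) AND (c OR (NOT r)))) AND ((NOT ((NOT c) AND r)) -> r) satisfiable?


Search for a satisfying assignment over {c, r}.
Try c=F, r=T: the formula evaluates to T.
A satisfying assignment exists.

Satisfiable.


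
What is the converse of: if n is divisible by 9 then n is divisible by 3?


The converse of (P → Q) is (Q → P). It is not in general equivalent to the original.
Here P = 'n is divisible by 9' and Q = 'n is divisible by 3'.

If n is divisible by 3, then n is divisible by 9.


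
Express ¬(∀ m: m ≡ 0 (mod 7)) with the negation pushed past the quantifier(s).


¬(∀ x: φ) = ∃ x: ¬φ, and ¬(∃ x: φ) = ∀ x: ¬φ.
Apply to the universal statement.

∃ m: ¬(m ≡ 0 (mod 7))


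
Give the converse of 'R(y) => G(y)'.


The converse of (P → Q) is (Q → P). It is not in general equivalent to the original.
Here P = 'R(y)' and Q = 'G(y)'.

If G(y), then R(y).


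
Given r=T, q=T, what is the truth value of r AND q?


Conjunction is true only when both operands are true.
Substitute: r=T, q=T.
T AND T evaluates to T.

T


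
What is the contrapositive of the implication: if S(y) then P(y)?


The contrapositive of (P → Q) is (¬Q → ¬P); it is logically equivalent to the original.
Here P = 'S(y)' and Q = 'P(y)'.

If not (P(y)), then not (S(y)).


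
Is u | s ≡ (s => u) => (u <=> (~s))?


Compare truth tables:
s | u | φ | ψ
-------------
False | False | False | False
True | False | True | True
False | True | True | True
True | True | True | False
They differ at row 4 (s=True, u=True): φ=True but ψ=False.

No, they are not logically equivalent.


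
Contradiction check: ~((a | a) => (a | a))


Truth table over {a}:
a | φ
-----
False | False
True | False
Every row is false.

Yes, it is a contradiction.


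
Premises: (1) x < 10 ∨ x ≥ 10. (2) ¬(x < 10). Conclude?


Disjunctive syllogism: from (P ∨ Q) and ¬P, infer Q.
One disjunct, 'x < 10', is ruled out; the other must hold.

x ≥ 10


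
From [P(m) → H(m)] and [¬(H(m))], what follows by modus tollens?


Modus tollens: from (P → Q) and ¬Q, infer ¬P.
Q = 'H(m)' is denied; since P → Q, P must also fail.

Not (P(m)).


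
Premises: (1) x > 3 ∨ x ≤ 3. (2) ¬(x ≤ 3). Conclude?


Disjunctive syllogism: from (P ∨ Q) and ¬P, infer Q.
One disjunct, 'x ≤ 3', is ruled out; the other must hold.

x > 3


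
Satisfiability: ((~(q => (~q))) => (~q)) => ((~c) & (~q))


Search for a satisfying assignment over {c, q}.
Try c=False, q=False: the formula evaluates to True.
A satisfying assignment exists.

Satisfiable.


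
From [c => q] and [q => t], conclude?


Hypothetical syllogism: from (P → Q) and (Q → R), infer (P → R).
Chain the two implications through the shared middle term 'q'.

c => t


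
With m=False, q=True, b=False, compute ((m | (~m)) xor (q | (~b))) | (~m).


Substitute m=False, q=True, b=False:
~m = True
m | (~m) = False | True = True
~b = True
q | (~b) = True | True = True
(m | (~m)) xor (q | (~b)) = True xor True = False
~m = True
((m | (~m)) xor (q | (~b))) | (~m) = False | True = True

True


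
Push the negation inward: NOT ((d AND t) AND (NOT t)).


De Morgan: the negation of a conjunction is the disjunction of the negations.
Distribute NOT across AND, flipping it to OR, and negate each literal.

((NOT d) OR (NOT t)) OR t


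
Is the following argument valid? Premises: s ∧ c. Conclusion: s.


This matches the form of conjunction elimination: the conclusion follows in every model of the premises.

Valid.


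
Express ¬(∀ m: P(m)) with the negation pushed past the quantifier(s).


¬(∀ x: φ) = ∃ x: ¬φ, and ¬(∃ x: φ) = ∀ x: ¬φ.
Apply to the universal statement.

∃ m: ¬(P(m))


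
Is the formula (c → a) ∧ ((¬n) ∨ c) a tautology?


Build the truth table over {a, c, n}:
a | c | n | φ
-------------
F | F | F | T
T | F | F | T
F | T | F | F
T | T | F | T
F | F | T | F
T | F | T | F
F | T | T | F
T | T | T | T
Counterexample at row 3: with a=F, c=T, n=F, the formula is F.

No, it is not a tautology.


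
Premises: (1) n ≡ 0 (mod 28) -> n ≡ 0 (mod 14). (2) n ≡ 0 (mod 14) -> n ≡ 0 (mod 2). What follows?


Hypothetical syllogism: from (P → Q) and (Q → R), infer (P → R).
Chain the two implications through the shared middle term 'n ≡ 0 (mod 14)'.

n ≡ 0 (mod 28) -> n ≡ 0 (mod 2)


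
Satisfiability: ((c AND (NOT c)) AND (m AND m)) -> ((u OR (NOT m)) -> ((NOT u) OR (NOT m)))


Search for a satisfying assignment over {c, m, u}.
Try c=F, m=F, u=F: the formula evaluates to T.
A satisfying assignment exists.

Satisfiable.


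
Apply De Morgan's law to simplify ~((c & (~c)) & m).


De Morgan: the negation of a conjunction is the disjunction of the negations.
Distribute ~ across &, flipping it to |, and negate each literal.

((~c) | c) | (~m)


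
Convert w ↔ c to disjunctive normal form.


Step 1: w ↔ c is true exactly when both agree: (w ∧ c) ∨ (¬w ∧ ¬c).

(w ∧ c) ∨ ((¬w) ∧ (¬c))


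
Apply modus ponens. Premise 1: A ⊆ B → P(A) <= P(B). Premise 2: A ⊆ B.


Modus ponens: from (P → Q) and P, infer Q.
P = 'A ⊆ B' is asserted, and P → Q holds, so Q follows.

P(A) <= P(B).


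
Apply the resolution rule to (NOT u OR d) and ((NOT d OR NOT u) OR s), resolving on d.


The clauses contain complementary literals d and NOTd.
Resolution eliminates this pair and disjoins the remaining literals (merging duplicates).

(NOT u OR s)


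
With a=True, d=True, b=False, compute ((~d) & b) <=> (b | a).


Substitute a=True, d=True, b=False:
~d = False
(~d) & b = False & False = False
b | a = False | True = True
((~d) & b) <=> (b | a) = False <=> True = False

False


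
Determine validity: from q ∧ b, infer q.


This matches the form of conjunction elimination: the conclusion follows in every model of the premises.

Valid.


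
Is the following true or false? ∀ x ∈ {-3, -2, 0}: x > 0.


Evaluate the predicate on each element: -3:F, -2:F, 0:F.
Counterexample x = -3 fails the predicate.

F


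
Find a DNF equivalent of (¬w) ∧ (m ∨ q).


Step 1: Distribute ∧ over ∨: (¬w) ∧ (m ∨ q) = ((¬w) ∧ m) ∨ ((¬w) ∧ q).

((¬w) ∧ m) ∨ ((¬w) ∧ q)


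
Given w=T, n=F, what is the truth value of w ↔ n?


Biconditional is true when both operands have the same truth value.
Substitute: w=T, n=F.
T ↔ F evaluates to F.

F


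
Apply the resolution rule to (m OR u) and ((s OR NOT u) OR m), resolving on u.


The clauses contain complementary literals u and NOTu.
Resolution eliminates this pair and disjoins the remaining literals (merging duplicates).

(m OR s)


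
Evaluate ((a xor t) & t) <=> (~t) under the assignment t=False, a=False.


Substitute t=False, a=False:
a xor t = False xor False = False
(a xor t) & t = False & False = False
~t = True
((a xor t) & t) <=> (~t) = False <=> True = False

False


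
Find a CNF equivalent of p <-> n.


Step 1: Rewrite p ↔ n as (p → n) ∧ (n → p).
Step 2: Rewrite each implication as a disjunction.

((NOT p) OR n) AND ((NOT n) OR p)


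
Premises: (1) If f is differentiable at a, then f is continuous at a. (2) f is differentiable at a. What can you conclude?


Modus ponens: from (P → Q) and P, infer Q.
P = 'f is differentiable at a' is asserted, and P → Q holds, so Q follows.

f is continuous at a.


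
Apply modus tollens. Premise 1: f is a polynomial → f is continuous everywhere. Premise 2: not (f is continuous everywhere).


Modus tollens: from (P → Q) and ¬Q, infer ¬P.
Q = 'f is continuous everywhere' is denied; since P → Q, P must also fail.

Not (f is a polynomial).


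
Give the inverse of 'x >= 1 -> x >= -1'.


The inverse of (P → Q) is (¬P → ¬Q). It is equivalent to the converse, not to the original.
Here P = 'x >= 1' and Q = 'x >= -1'.

If not (x >= 1), then not (x >= -1).


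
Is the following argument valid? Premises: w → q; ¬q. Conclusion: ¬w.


This matches the form of modus tollens: the conclusion follows in every model of the premises.

Valid.


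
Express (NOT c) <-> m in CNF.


Step 1: Rewrite (¬c) ↔ m as ((¬c) → m) ∧ (m → (¬c)).
Step 2: Rewrite each implication as a disjunction.
Step 3: Eliminate any double negations (¬¬X = X).

(c OR m) AND ((NOT m) OR (NOT c))


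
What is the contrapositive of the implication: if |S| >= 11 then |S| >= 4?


The contrapositive of (P → Q) is (¬Q → ¬P); it is logically equivalent to the original.
Here P = '|S| >= 11' and Q = '|S| >= 4'.

If not (|S| >= 4), then not (|S| >= 11).


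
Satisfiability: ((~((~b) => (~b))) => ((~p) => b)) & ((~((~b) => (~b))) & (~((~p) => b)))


Check all 4 assignments over {b, p}:
b | p | φ
---------
False | False | False
True | False | False
False | True | False
True | True | False
No assignment makes the formula true.

Unsatisfiable.


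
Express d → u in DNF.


Step 1: Rewrite d → u as ¬d ∨ u.

(¬d) ∨ u


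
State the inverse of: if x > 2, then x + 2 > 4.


The inverse of (P → Q) is (¬P → ¬Q). It is equivalent to the converse, not to the original.
Here P = 'x > 2' and Q = 'x + 2 > 4'.

If not (x > 2), then not (x + 2 > 4).


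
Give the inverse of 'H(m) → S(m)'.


The inverse of (P → Q) is (¬P → ¬Q). It is equivalent to the converse, not to the original.
Here P = 'H(m)' and Q = 'S(m)'.

If not (H(m)), then not (S(m)).


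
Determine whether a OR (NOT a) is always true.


Build the truth table over {a}:
a | φ
-----
F | T
T | T
Every row evaluates to true.

Yes, it is a tautology.


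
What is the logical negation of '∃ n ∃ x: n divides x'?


Negation flips each quantifier (∀↔∃) and negates the inner predicate.
¬(∃ n ∃ x: φ) = ∀ n ∀ x: ¬φ.

∀ n ∀ x: ¬(n divides x)


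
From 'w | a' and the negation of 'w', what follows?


Disjunctive syllogism: from (P ∨ Q) and ¬P, infer Q.
One disjunct, 'w', is ruled out; the other must hold.

a


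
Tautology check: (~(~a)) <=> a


Build the truth table over {a}:
a | φ
-----
False | True
True | True
Every row evaluates to true.

Yes, it is a tautology.


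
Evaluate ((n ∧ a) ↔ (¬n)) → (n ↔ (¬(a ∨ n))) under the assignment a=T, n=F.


Substitute a=T, n=F:
n ∧ a = F ∧ T = F
¬n = T
(n ∧ a) ↔ (¬n) = F ↔ T = F
a ∨ n = T ∨ F = T
¬(a ∨ n) = F
n ↔ (¬(a ∨ n)) = F ↔ F = T
((n ∧ a) ↔ (¬n)) → (n ↔ (¬(a ∨ n))) = F → T = T

T


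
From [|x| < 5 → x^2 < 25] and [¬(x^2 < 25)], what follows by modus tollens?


Modus tollens: from (P → Q) and ¬Q, infer ¬P.
Q = 'x^2 < 25' is denied; since P → Q, P must also fail.

Not (|x| < 5).


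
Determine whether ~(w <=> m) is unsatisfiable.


Truth table over {m, w}:
m | w | φ
---------
False | False | False
True | False | True
False | True | True
True | True | False
Satisfying assignment at row 2: m=True, w=False gives True.

No, it is not a contradiction.


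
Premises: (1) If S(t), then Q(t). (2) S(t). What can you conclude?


Modus ponens: from (P → Q) and P, infer Q.
P = 'S(t)' is asserted, and P → Q holds, so Q follows.

Q(t).


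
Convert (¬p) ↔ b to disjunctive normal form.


Step 1: (¬p) ↔ b is true exactly when both agree: ((¬p) ∧ b) ∨ (¬(¬p) ∧ ¬b).
Step 2: Eliminate any double negations (¬¬X = X).

((¬p) ∧ b) ∨ (p ∧ (¬b))


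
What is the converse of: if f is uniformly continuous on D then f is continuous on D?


The converse of (P → Q) is (Q → P). It is not in general equivalent to the original.
Here P = 'f is uniformly continuous on D' and Q = 'f is continuous on D'.

If f is continuous on D, then f is uniformly continuous on D.


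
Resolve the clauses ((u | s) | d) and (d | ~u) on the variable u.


The clauses contain complementary literals u and ~u.
Resolution eliminates this pair and disjoins the remaining literals (merging duplicates).

(s | d)


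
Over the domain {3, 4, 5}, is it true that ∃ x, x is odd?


Evaluate the predicate on each element: 3:T, 4:F, 5:T.
Witness x = 3 satisfies the predicate.

T


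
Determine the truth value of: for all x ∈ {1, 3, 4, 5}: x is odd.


Evaluate the predicate on each element: 1:T, 3:T, 4:F, 5:T.
Counterexample x = 4 fails the predicate.

F


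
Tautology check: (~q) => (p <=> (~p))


Build the truth table over {p, q}:
p | q | φ
---------
False | False | False
True | False | False
False | True | True
True | True | True
Counterexample at row 1: with p=False, q=False, the formula is False.

No, it is not a tautology.


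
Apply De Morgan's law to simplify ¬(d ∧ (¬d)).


De Morgan: the negation of a conjunction is the disjunction of the negations.
Distribute ¬ across ∧, flipping it to ∨, and negate each literal.

(¬d) ∨ d


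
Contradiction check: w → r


Truth table over {r, w}:
r | w | φ
---------
F | F | T
T | F | T
F | T | F
T | T | T
Satisfying assignment at row 1: r=F, w=F gives T.

No, it is not a contradiction.


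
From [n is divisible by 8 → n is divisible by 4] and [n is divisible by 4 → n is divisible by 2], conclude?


Hypothetical syllogism: from (P → Q) and (Q → R), infer (P → R).
Chain the two implications through the shared middle term 'n is divisible by 4'.

n is divisible by 8 → n is divisible by 2


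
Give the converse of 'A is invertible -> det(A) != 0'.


The converse of (P → Q) is (Q → P). It is not in general equivalent to the original.
Here P = 'A is invertible' and Q = 'det(A) != 0'.

If det(A) != 0, then A is invertible.


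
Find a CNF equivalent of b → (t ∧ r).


Step 1: Rewrite b → (t ∧ r) as ¬b ∨ (t ∧ r).
Step 2: Distribute ∨ over ∧.

((¬b) ∨ t) ∧ ((¬b) ∨ r)


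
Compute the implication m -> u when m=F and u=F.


Implication is false only when antecedent is true and consequent is false.
Substitute: m=F, u=F.
F -> F evaluates to T.

T


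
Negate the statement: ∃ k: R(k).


¬(∀ x: φ) = ∃ x: ¬φ, and ¬(∃ x: φ) = ∀ x: ¬φ.
Apply to the existential statement.

∀ k: ¬(R(k))


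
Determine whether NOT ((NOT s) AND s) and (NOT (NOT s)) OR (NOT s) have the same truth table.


Compare truth tables:
s | φ | ψ
---------
F | T | T
T | T | T
The columns φ and ψ agree on every row.

Yes, they are logically equivalent.


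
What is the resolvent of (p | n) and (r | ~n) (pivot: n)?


The clauses contain complementary literals n and ~n.
Resolution eliminates this pair and disjoins the remaining literals (merging duplicates).

(p | r)


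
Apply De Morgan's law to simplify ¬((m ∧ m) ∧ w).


De Morgan: the negation of a conjunction is the disjunction of the negations.
Distribute ¬ across ∧, flipping it to ∨, and negate each literal.

((¬m) ∨ (¬m)) ∨ (¬w)


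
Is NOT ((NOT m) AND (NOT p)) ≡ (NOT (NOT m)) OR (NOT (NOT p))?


Compare truth tables:
m | p | φ | ψ
-------------
F | F | F | F
T | F | T | T
F | T | T | T
T | T | T | T
The columns φ and ψ agree on every row.

Yes, they are logically equivalent.


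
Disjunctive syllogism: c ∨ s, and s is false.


Disjunctive syllogism: from (P ∨ Q) and ¬P, infer Q.
One disjunct, 's', is ruled out; the other must hold.

c


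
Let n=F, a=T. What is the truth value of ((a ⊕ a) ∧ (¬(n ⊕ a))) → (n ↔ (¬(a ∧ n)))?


Substitute n=F, a=T:
a ⊕ a = T ⊕ T = F
n ⊕ a = F ⊕ T = T
¬(n ⊕ a) = F
(a ⊕ a) ∧ (¬(n ⊕ a)) = F ∧ F = F
a ∧ n = T ∧ F = F
¬(a ∧ n) = T
n ↔ (¬(a ∧ n)) = F ↔ T = F
((a ⊕ a) ∧ (¬(n ⊕ a))) → (n ↔ (¬(a ∧ n))) = F → F = T

T


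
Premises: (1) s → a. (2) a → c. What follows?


Hypothetical syllogism: from (P → Q) and (Q → R), infer (P → R).
Chain the two implications through the shared middle term 'a'.

s → c


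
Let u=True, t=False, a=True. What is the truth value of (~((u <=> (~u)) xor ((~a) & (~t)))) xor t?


Substitute u=True, t=False, a=True:
~u = False
u <=> (~u) = True <=> False = False
~a = False
~t = True
(~a) & (~t) = False & True = False
(u <=> (~u)) xor ((~a) & (~t)) = False xor False = False
~((u <=> (~u)) xor ((~a) & (~t))) = True
(~((u <=> (~u)) xor ((~a) & (~t)))) xor t = True xor False = True

True


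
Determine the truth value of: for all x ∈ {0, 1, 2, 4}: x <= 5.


Evaluate the predicate on each element: 0:T, 1:T, 2:T, 4:T.
Every element satisfies the predicate.

T


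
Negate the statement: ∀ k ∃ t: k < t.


Negation flips each quantifier (∀↔∃) and negates the inner predicate.
¬(∀ k ∃ t: φ) = ∃ k ∀ t: ¬φ.

∃ k ∀ t: ¬(k < t)


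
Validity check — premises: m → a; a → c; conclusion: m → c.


This matches the form of hypothetical syllogism: the conclusion follows in every model of the premises.

Valid.


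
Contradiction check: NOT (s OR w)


Truth table over {s, w}:
s | w | φ
---------
F | F | T
T | F | F
F | T | F
T | T | F
Satisfying assignment at row 1: s=F, w=F gives T.

No, it is not a contradiction.


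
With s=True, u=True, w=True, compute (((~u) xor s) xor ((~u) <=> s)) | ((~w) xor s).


Substitute s=True, u=True, w=True:
~u = False
(~u) xor s = False xor True = True
~u = False
(~u) <=> s = False <=> True = False
((~u) xor s) xor ((~u) <=> s) = True xor False = True
~w = False
(~w) xor s = False xor True = True
(((~u) xor s) xor ((~u) <=> s)) | ((~w) xor s) = True | True = True

True


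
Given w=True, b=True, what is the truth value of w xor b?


Exclusive or is true when exactly one operand is true.
Substitute: w=True, b=True.
True xor True evaluates to False.

False


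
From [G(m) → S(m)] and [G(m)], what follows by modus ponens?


Modus ponens: from (P → Q) and P, infer Q.
P = 'G(m)' is asserted, and P → Q holds, so Q follows.

S(m).


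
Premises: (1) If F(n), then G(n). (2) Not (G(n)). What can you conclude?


Modus tollens: from (P → Q) and ¬Q, infer ¬P.
Q = 'G(n)' is denied; since P → Q, P must also fail.

Not (F(n)).


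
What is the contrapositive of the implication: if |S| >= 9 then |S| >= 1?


The contrapositive of (P → Q) is (¬Q → ¬P); it is logically equivalent to the original.
Here P = '|S| >= 9' and Q = '|S| >= 1'.

If not (|S| >= 1), then not (|S| >= 9).


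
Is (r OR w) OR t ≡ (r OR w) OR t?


Compare truth tables:
r | t | w | φ | ψ
-----------------
F | F | F | F | F
T | F | F | T | T
F | T | F | T | T
T | T | F | T | T
F | F | T | T | T
T | F | T | T | T
F | T | T | T | T
T | T | T | T | T
The columns φ and ψ agree on every row.

Yes, they are logically equivalent.


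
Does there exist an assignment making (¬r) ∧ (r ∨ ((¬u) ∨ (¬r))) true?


Search for a satisfying assignment over {r, u}.
Try r=F, u=F: the formula evaluates to T.
A satisfying assignment exists.

Satisfiable.


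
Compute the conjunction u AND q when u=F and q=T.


Conjunction is true only when both operands are true.
Substitute: u=F, q=T.
F AND T evaluates to F.

F


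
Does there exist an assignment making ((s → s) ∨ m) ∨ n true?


Search for a satisfying assignment over {m, n, s}.
Try m=F, n=F, s=F: the formula evaluates to T.
A satisfying assignment exists.

Satisfiable.


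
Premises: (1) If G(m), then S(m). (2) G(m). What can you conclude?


Modus ponens: from (P → Q) and P, infer Q.
P = 'G(m)' is asserted, and P → Q holds, so Q follows.

S(m).


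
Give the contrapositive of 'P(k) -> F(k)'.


The contrapositive of (P → Q) is (¬Q → ¬P); it is logically equivalent to the original.
Here P = 'P(k)' and Q = 'F(k)'.

If not (F(k)), then not (P(k)).


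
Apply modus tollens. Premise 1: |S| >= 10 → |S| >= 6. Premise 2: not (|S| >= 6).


Modus tollens: from (P → Q) and ¬Q, infer ¬P.
Q = '|S| >= 6' is denied; since P → Q, P must also fail.

Not (|S| >= 10).


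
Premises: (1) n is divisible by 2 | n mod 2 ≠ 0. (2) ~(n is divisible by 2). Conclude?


Disjunctive syllogism: from (P ∨ Q) and ¬P, infer Q.
One disjunct, 'n is divisible by 2', is ruled out; the other must hold.

n mod 2 ≠ 0


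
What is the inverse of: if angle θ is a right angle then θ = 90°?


The inverse of (P → Q) is (¬P → ¬Q). It is equivalent to the converse, not to the original.
Here P = 'angle θ is a right angle' and Q = 'θ = 90°'.

If not (angle θ is a right angle), then not (θ = 90°).


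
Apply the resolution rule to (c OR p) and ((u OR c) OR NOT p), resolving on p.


The clauses contain complementary literals p and NOTp.
Resolution eliminates this pair and disjoins the remaining literals (merging duplicates).

(c OR u)


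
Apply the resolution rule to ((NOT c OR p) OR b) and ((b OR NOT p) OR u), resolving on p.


The clauses contain complementary literals p and NOTp.
Resolution eliminates this pair and disjoins the remaining literals (merging duplicates).

((NOT c OR b) OR u)


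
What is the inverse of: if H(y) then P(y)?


The inverse of (P → Q) is (¬P → ¬Q). It is equivalent to the converse, not to the original.
Here P = 'H(y)' and Q = 'P(y)'.

If not (H(y)), then not (P(y)).


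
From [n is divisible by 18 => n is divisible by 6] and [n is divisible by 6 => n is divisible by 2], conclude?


Hypothetical syllogism: from (P → Q) and (Q → R), infer (P → R).
Chain the two implications through the shared middle term 'n is divisible by 6'.

n is divisible by 18 => n is divisible by 2


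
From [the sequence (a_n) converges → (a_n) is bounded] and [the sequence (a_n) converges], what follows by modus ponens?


Modus ponens: from (P → Q) and P, infer Q.
P = 'the sequence (a_n) converges' is asserted, and P → Q holds, so Q follows.

(a_n) is bounded.


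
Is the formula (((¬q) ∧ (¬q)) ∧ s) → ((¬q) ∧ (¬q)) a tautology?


Build the truth table over {q, s}:
q | s | φ
---------
F | F | T
T | F | T
F | T | T
T | T | T
Every row evaluates to true.

Yes, it is a tautology.


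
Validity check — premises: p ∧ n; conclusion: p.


This matches the form of conjunction elimination: the conclusion follows in every model of the premises.

Valid.


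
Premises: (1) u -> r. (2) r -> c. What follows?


Hypothetical syllogism: from (P → Q) and (Q → R), infer (P → R).
Chain the two implications through the shared middle term 'r'.

u -> c


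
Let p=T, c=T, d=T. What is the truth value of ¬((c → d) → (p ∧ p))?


Substitute p=T, c=T, d=T:
c → d = T → T = T
p ∧ p = T ∧ T = T
(c → d) → (p ∧ p) = T → T = T
¬((c → d) → (p ∧ p)) = F

F


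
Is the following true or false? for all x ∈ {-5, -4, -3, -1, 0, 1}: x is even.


Evaluate the predicate on each element: -5:F, -4:T, -3:F, -1:F, 0:T, 1:F.
Counterexample x = -5 fails the predicate.

F


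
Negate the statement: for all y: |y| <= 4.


¬(for all x: φ) = there exists x: ¬φ, and ¬(there exists x: φ) = for all x: ¬φ.
Apply to the universal statement.

there exists y: NOT(|y| <= 4)


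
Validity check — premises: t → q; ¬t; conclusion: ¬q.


This is denying the antecedent (fallacy). There exist truth assignments where the premises are all true but the conclusion is false.

Invalid.


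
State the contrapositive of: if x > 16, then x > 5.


The contrapositive of (P → Q) is (¬Q → ¬P); it is logically equivalent to the original.
Here P = 'x > 16' and Q = 'x > 5'.

If not (x > 5), then not (x > 16).


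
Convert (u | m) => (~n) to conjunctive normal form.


Step 1: Rewrite as ¬(u ∨ m) ∨ (¬n) = (¬u ∧ ¬m) ∨ (¬n).
Step 2: Distribute ∨ over ∧.

((~u) | (~n)) & ((~m) | (~n))


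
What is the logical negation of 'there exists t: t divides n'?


¬(for all x: φ) = there exists x: ¬φ, and ¬(there exists x: φ) = for all x: ¬φ.
Apply to the existential statement.

for all t: NOT(t divides n)


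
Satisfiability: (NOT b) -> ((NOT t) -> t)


Search for a satisfying assignment over {b, t}.
Try b=T, t=F: the formula evaluates to T.
A satisfying assignment exists.

Satisfiable.


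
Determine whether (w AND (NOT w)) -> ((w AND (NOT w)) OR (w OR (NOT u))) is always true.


Build the truth table over {u, w}:
u | w | φ
---------
F | F | T
T | F | T
F | T | T
T | T | T
Every row evaluates to true.

Yes, it is a tautology.


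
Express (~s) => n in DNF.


Step 1: Rewrite (¬s) → n as ¬(¬s) ∨ n.
Step 2: Eliminate any double negations (¬¬X = X).

s | n


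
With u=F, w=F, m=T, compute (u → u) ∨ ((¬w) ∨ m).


Substitute u=F, w=F, m=T:
u → u = F → F = T
¬w = T
(¬w) ∨ m = T ∨ T = T
(u → u) ∨ ((¬w) ∨ m) = T ∨ T = T

T


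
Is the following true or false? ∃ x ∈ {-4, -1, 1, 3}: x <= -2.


Evaluate the predicate on each element: -4:T, -1:F, 1:F, 3:F.
Witness x = -4 satisfies the predicate.

T


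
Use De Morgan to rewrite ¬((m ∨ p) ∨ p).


De Morgan: the negation of a disjunction is the conjunction of the negations.
Distribute ¬ across ∨, flipping it to ∧, and negate each literal.

((¬m) ∧ (¬p)) ∧ (¬p)


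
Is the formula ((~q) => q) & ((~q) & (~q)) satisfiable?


Check all 2 assignments over {q}:
q | φ
-----
False | False
True | False
No assignment makes the formula true.

Unsatisfiable.


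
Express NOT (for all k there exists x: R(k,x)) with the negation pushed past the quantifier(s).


Negation flips each quantifier (∀↔∃) and negates the inner predicate.
¬(for all k there exists x: φ) = there exists k for all x: ¬φ.

there exists k for all x: NOT(R(k,x))


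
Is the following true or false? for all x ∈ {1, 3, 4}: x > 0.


Evaluate the predicate on each element: 1:T, 3:T, 4:T.
Every element satisfies the predicate.

T


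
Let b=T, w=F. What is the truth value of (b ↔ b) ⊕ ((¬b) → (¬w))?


Substitute b=T, w=F:
b ↔ b = T ↔ T = T
¬b = F
¬w = T
(¬b) → (¬w) = F → T = T
(b ↔ b) ⊕ ((¬b) → (¬w)) = T ⊕ T = F

F


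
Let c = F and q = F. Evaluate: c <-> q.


Biconditional is true when both operands have the same truth value.
Substitute: c=F, q=F.
F <-> F evaluates to T.

T


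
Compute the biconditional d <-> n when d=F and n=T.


Biconditional is true when both operands have the same truth value.
Substitute: d=F, n=T.
F <-> T evaluates to F.

F


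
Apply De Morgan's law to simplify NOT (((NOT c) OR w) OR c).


De Morgan: the negation of a disjunction is the conjunction of the negations.
Distribute NOT across OR, flipping it to AND, and negate each literal.

(c AND (NOT w)) AND (NOT c)


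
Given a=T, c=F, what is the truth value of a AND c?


Conjunction is true only when both operands are true.
Substitute: a=T, c=F.
T AND F evaluates to F.

F


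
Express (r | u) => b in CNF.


Step 1: Rewrite as ¬(r ∨ u) ∨ b = (¬r ∧ ¬u) ∨ b.
Step 2: Distribute ∨ over ∧.

((~r) | b) & ((~u) | b)


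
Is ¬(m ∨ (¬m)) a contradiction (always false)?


Truth table over {m}:
m | φ
-----
F | F
T | F
Every row is false.

Yes, it is a contradiction.


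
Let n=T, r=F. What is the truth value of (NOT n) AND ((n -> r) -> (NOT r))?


Substitute n=T, r=F:
NOT n = F
n -> r = T -> F = F
NOT r = T
(n -> r) -> (NOT r) = F -> T = T
(NOT n) AND ((n -> r) -> (NOT r)) = F AND T = F

F


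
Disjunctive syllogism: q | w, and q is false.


Disjunctive syllogism: from (P ∨ Q) and ¬P, infer Q.
One disjunct, 'q', is ruled out; the other must hold.

w


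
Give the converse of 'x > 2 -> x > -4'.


The converse of (P → Q) is (Q → P). It is not in general equivalent to the original.
Here P = 'x > 2' and Q = 'x > -4'.

If x > -4, then x > 2.


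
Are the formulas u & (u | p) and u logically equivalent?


Compare truth tables:
p | u | φ | ψ
-------------
False | False | False | False
True | False | False | False
False | True | True | True
True | True | True | True
The columns φ and ψ agree on every row.

Yes, they are logically equivalent.


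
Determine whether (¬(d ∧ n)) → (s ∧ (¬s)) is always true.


Build the truth table over {d, n, s}:
d | n | s | φ
-------------
F | F | F | F
T | F | F | F
F | T | F | F
T | T | F | T
F | F | T | F
T | F | T | F
F | T | T | F
T | T | T | T
Counterexample at row 1: with d=F, n=F, s=F, the formula is F.

No, it is not a tautology.


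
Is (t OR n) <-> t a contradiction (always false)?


Truth table over {n, t}:
n | t | φ
---------
F | F | T
T | F | F
F | T | T
T | T | T
Satisfying assignment at row 1: n=F, t=F gives T.

No, it is not a contradiction.
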